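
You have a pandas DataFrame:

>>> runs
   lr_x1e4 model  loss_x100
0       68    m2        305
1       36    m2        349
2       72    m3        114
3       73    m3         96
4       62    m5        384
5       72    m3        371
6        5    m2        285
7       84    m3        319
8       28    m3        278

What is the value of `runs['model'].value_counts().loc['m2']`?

3

value_counts of model:
model
m3    5
m2    3
m5    1
Name: count, dtype: int64
Then the value at index 'm2': 3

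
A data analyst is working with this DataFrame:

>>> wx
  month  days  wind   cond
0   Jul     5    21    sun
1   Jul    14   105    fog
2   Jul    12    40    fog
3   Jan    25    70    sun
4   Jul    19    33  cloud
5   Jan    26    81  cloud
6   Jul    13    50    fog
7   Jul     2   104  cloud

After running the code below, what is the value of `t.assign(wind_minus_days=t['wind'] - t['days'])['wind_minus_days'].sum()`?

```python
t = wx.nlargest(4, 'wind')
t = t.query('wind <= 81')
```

take 4 rows with largest wind:
  month  days  wind   cond
1   Jul    14   105    fog
7   Jul     2   104  cloud
5   Jan    26    81  cloud
3   Jan    25    70    sun
filter rows where wind <= 81:
  month  days  wind   cond
5   Jan    26    81  cloud
3   Jan    25    70    sun
add column wind_minus_days = t['wind'] - t['days']:
  month  days  wind   cond  wind_minus_days
5   Jan    26    81  cloud               55
3   Jan    25    70    sun               45
Taking the sum of column 'wind_minus_days' gives 100.

100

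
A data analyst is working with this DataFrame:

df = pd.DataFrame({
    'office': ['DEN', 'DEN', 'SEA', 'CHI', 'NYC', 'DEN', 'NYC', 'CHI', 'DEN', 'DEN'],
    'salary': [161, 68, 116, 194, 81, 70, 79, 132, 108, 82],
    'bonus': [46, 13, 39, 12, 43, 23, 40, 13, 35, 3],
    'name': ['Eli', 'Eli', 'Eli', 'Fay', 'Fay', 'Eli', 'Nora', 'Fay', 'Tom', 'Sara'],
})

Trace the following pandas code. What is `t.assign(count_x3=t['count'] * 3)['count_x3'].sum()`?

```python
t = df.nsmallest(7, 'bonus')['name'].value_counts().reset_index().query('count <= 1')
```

take 7 rows with smallest bonus:
  office  salary  bonus  name
9    DEN      82      3  Sara
3    CHI     194     12   Fay
1    DEN      68     13   Eli
7    CHI     132     13   Fay
5    DEN      70     23   Eli
8    DEN     108     35   Tom
2    SEA     116     39   Eli
value_counts of name:
name
Eli     3
Fay     2
Sara    1
Tom     1
Name: count, dtype: int64
reset_index():
   name  count
0   Eli      3
1   Fay      2
2  Sara      1
3   Tom      1
filter rows where count <= 1:
   name  count
2  Sara      1
3   Tom      1
add column count_x3 = t['count'] * 3:
   name  count  count_x3
2  Sara      1         3
3   Tom      1         3
So sum() = 6.

6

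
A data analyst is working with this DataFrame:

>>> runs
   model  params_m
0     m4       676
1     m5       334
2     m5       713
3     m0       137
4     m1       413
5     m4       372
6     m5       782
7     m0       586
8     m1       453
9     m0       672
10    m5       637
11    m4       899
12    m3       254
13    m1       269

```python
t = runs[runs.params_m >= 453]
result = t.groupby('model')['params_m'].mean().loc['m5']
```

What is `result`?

filter rows where params_m >= 453:
   model  params_m
0     m4       676
2     m5       713
6     m5       782
7     m0       586
8     m1       453
9     m0       672
10    m5       637
11    m4       899
group by model, mean of params_m:
model
m0    629.000000
m1    453.000000
m4    787.500000
m5    710.666667
Name: params_m, dtype: float64

710.666666667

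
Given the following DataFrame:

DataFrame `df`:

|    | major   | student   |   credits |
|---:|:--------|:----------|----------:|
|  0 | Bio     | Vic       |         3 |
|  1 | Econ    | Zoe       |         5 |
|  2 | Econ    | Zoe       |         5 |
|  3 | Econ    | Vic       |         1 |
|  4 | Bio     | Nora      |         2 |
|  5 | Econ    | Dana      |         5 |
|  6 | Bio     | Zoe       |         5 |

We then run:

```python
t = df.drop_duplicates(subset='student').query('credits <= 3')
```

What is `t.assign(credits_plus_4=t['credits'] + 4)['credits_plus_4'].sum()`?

13

drop duplicate student (keep=first):
  major student  credits
0   Bio     Vic        3
1  Econ     Zoe        5
4   Bio    Nora        2
5  Econ    Dana        5
filter rows where credits <= 3:
  major student  credits
0   Bio     Vic        3
4   Bio    Nora        2
add column credits_plus_4 = t['credits'] + 4:
  major student  credits  credits_plus_4
0   Bio     Vic        3               7
4   Bio    Nora        2               6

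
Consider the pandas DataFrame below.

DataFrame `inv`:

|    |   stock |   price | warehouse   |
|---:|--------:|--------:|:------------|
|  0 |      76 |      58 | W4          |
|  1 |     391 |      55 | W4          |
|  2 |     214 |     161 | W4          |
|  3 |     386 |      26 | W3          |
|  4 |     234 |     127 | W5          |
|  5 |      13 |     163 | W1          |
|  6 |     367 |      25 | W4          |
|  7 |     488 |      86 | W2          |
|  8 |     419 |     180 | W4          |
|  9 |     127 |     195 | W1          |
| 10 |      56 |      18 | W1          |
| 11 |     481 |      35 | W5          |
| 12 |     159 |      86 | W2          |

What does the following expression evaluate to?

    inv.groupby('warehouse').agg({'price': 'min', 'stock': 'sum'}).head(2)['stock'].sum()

group by warehouse: min(price), sum(stock):
           price  stock
warehouse              
W1            18    196
W2            86    647
W3            26    386
W4            25   1467
W5            35    715
take first 2 rows:
           price  stock
warehouse              
W1            18    196
W2            86    647
Then the sum of column 'stock': 843

843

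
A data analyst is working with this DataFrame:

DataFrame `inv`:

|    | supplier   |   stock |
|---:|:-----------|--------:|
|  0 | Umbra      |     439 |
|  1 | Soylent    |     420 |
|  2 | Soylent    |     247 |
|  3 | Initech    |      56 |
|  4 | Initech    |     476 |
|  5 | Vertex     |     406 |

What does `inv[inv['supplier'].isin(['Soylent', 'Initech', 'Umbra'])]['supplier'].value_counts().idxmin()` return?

Umbra

filter rows where supplier in ['Soylent', 'Initech', 'Umbra']:
  supplier  stock
0    Umbra    439
1  Soylent    420
2  Soylent    247
3  Initech     56
4  Initech    476
value_counts of supplier:
supplier
Soylent    2
Initech    2
Umbra      1
Name: count, dtype: int64
Finally, label with the smallest value = Umbra.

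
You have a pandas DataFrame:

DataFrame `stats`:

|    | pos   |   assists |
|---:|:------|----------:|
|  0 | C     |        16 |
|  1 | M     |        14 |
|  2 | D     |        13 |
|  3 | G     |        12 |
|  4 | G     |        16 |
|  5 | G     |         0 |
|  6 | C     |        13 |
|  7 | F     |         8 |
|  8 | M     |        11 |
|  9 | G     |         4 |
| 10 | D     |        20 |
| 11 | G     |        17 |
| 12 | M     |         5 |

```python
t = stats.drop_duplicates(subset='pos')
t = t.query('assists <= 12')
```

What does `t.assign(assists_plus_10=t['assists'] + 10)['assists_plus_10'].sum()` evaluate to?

drop duplicate pos (keep=first):
  pos  assists
0   C       16
1   M       14
2   D       13
3   G       12
7   F        8
filter rows where assists <= 12:
  pos  assists
3   G       12
7   F        8
add column assists_plus_10 = t['assists'] + 10:
  pos  assists  assists_plus_10
3   G       12               22
7   F        8               18
Hence 40.

40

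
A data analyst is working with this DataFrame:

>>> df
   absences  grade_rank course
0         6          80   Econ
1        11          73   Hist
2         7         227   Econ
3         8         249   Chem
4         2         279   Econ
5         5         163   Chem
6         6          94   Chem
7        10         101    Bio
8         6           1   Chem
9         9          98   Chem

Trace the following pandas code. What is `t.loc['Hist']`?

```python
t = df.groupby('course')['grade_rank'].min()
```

73

group by course, min of grade_rank:
course
Bio     101
Chem      1
Econ     80
Hist     73
Name: grade_rank, dtype: int64
Hence 73.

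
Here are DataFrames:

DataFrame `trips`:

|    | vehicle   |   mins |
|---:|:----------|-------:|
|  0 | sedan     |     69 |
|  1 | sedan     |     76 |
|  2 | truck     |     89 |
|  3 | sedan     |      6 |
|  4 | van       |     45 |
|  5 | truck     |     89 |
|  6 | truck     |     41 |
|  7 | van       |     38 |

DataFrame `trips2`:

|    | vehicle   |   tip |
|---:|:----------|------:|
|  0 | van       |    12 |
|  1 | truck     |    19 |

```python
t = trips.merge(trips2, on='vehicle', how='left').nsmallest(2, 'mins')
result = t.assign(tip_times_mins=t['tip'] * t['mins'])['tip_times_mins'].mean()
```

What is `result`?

456.0

merge on 'vehicle' (how='left') → 8 rows:
  vehicle  mins   tip
0   sedan    69   NaN
1   sedan    76   NaN
2   truck    89  19.0
3   sedan     6   NaN
4     van    45  12.0
5   truck    89  19.0
6   truck    41  19.0
7     van    38  12.0
take 2 rows with smallest mins:
  vehicle  mins   tip
3   sedan     6   NaN
7     van    38  12.0
add column tip_times_mins = t['tip'] * t['mins']:
  vehicle  mins   tip  tip_times_mins
3   sedan     6   NaN             NaN
7     van    38  12.0           456.0
Taking the mean of column 'tip_times_mins' gives 456.0.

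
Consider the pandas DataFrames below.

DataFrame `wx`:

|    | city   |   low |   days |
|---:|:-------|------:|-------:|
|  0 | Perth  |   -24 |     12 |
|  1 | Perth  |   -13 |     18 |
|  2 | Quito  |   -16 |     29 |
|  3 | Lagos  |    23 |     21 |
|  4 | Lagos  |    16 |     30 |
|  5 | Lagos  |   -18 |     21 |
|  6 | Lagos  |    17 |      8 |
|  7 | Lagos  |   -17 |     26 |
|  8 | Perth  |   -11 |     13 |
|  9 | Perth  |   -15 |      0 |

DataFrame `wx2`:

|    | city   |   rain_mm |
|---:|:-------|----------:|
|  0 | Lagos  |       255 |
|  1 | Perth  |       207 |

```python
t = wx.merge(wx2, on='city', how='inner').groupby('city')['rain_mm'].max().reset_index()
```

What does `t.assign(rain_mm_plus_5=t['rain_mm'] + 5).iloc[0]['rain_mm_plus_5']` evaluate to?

260

merge on 'city' (how='inner') → 9 rows:
    city  low  days  rain_mm
0  Perth  -24    12      207
1  Perth  -13    18      207
2  Lagos   23    21      255
3  Lagos   16    30      255
4  Lagos  -18    21      255
5  Lagos   17     8      255
6  Lagos  -17    26      255
7  Perth  -11    13      207
8  Perth  -15     0      207
group by city, max of rain_mm:
city
Lagos    255
Perth    207
Name: rain_mm, dtype: int64
reset_index():
    city  rain_mm
0  Lagos      255
1  Perth      207
add column rain_mm_plus_5 = t['rain_mm'] + 5:
    city  rain_mm  rain_mm_plus_5
0  Lagos      255             260
1  Perth      207             212
Hence 260.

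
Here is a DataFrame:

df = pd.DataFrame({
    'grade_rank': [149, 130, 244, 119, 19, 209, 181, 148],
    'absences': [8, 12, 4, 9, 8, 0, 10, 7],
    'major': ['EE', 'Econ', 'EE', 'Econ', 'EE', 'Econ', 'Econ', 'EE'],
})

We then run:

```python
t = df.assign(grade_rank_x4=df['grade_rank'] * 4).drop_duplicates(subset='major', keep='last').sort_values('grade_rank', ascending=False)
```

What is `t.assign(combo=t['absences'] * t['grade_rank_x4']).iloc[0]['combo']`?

add column grade_rank_x4 = df['grade_rank'] * 4:
   grade_rank  absences major  grade_rank_x4
0         149         8    EE            596
1         130        12  Econ            520
2         244         4    EE            976
3         119         9  Econ            476
4          19         8    EE             76
5         209         0  Econ            836
6         181        10  Econ            724
7         148         7    EE            592
drop duplicate major (keep=last):
   grade_rank  absences major  grade_rank_x4
6         181        10  Econ            724
7         148         7    EE            592
sort by grade_rank descending:
   grade_rank  absences major  grade_rank_x4
6         181        10  Econ            724
7         148         7    EE            592
add column combo = t['absences'] * t['grade_rank_x4']:
   grade_rank  absences major  grade_rank_x4  combo
6         181        10  Econ            724   7240
7         148         7    EE            592   4144
Reading off the value at position 0, column 'combo', we get 7240.

7240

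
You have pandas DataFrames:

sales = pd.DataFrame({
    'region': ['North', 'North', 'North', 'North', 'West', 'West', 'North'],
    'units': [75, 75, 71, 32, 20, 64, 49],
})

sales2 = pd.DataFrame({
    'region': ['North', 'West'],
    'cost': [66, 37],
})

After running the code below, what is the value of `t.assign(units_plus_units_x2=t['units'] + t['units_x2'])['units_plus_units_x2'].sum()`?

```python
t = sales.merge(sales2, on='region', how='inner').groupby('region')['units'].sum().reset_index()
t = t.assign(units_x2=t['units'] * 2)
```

merge on 'region' (how='inner') → 7 rows:
  region  units  cost
0  North     75    66
1  North     75    66
2  North     71    66
3  North     32    66
4   West     20    37
5   West     64    37
6  North     49    66
group by region, sum of units:
region
North    302
West      84
Name: units, dtype: int64
reset_index():
  region  units
0  North    302
1   West     84
add column units_x2 = t['units'] * 2:
  region  units  units_x2
0  North    302       604
1   West     84       168
add column units_plus_units_x2 = t['units'] + t['units_x2']:
  region  units  units_x2  units_plus_units_x2
0  North    302       604                  906
1   West     84       168                  252
Reading off the sum of column 'units_plus_units_x2', we get 1158.

1158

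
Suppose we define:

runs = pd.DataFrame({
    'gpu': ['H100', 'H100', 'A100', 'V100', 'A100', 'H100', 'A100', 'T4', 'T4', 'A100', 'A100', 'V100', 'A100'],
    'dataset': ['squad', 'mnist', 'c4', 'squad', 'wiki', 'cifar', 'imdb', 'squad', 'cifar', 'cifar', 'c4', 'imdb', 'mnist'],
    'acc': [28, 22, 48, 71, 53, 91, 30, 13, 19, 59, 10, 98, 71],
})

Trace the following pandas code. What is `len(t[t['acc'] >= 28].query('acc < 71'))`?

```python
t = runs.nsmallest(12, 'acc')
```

take 12 rows with smallest acc:
     gpu dataset  acc
10  A100      c4   10
7     T4   squad   13
8     T4   cifar   19
1   H100   mnist   22
0   H100   squad   28
6   A100    imdb   30
2   A100      c4   48
4   A100    wiki   53
9   A100   cifar   59
3   V100   squad   71
12  A100   mnist   71
5   H100   cifar   91
filter rows where acc >= 28:
     gpu dataset  acc
0   H100   squad   28
6   A100    imdb   30
2   A100      c4   48
4   A100    wiki   53
9   A100   cifar   59
3   V100   squad   71
12  A100   mnist   71
5   H100   cifar   91
filter rows where acc < 71:
    gpu dataset  acc
0  H100   squad   28
6  A100    imdb   30
2  A100      c4   48
4  A100    wiki   53
9  A100   cifar   59
Finally, number of rows = 5.

5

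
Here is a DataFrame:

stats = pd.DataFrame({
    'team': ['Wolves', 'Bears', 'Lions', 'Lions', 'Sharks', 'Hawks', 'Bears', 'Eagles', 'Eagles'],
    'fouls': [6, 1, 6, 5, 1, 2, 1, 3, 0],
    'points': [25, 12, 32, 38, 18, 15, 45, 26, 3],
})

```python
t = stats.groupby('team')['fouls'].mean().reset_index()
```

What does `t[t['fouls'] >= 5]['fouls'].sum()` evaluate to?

11.5

group by team, mean of fouls:
team
Bears     1.0
Eagles    1.5
Hawks     2.0
Lions     5.5
Sharks    1.0
Wolves    6.0
Name: fouls, dtype: float64
reset_index():
     team  fouls
0   Bears    1.0
1  Eagles    1.5
2   Hawks    2.0
3   Lions    5.5
4  Sharks    1.0
5  Wolves    6.0
filter rows where fouls >= 5:
     team  fouls
3   Lions    5.5
5  Wolves    6.0
Finally, sum of column 'fouls' = 11.5.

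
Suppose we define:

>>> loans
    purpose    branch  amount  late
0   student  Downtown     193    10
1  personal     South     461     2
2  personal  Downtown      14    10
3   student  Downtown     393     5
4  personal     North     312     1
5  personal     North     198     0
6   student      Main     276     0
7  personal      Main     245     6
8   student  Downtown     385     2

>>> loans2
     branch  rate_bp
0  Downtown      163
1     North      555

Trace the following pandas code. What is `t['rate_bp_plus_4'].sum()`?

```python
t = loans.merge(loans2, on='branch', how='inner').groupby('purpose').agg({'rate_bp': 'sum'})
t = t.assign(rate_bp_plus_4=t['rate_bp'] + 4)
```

merge on 'branch' (how='inner') → 6 rows:
    purpose    branch  amount  late  rate_bp
0   student  Downtown     193    10      163
1  personal  Downtown      14    10      163
2   student  Downtown     393     5      163
3  personal     North     312     1      555
4  personal     North     198     0      555
5   student  Downtown     385     2      163
group by purpose, sum of rate_bp:
          rate_bp
purpose          
personal     1273
student       489
add column rate_bp_plus_4 = t['rate_bp'] + 4:
          rate_bp  rate_bp_plus_4
purpose                          
personal     1273            1277
student       489             493
Hence 1770.

1770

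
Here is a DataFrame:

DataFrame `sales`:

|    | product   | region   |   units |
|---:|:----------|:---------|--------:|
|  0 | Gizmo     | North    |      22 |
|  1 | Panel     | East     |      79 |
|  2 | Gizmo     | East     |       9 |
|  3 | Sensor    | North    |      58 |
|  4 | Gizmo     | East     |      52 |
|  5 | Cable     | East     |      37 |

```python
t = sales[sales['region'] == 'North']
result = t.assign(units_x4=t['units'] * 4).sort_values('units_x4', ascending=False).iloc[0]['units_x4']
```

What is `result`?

232

filter rows where region == 'North':
  product region  units
0   Gizmo  North     22
3  Sensor  North     58
add column units_x4 = t['units'] * 4:
  product region  units  units_x4
0   Gizmo  North     22        88
3  Sensor  North     58       232
sort by units_x4 descending:
  product region  units  units_x4
3  Sensor  North     58       232
0   Gizmo  North     22        88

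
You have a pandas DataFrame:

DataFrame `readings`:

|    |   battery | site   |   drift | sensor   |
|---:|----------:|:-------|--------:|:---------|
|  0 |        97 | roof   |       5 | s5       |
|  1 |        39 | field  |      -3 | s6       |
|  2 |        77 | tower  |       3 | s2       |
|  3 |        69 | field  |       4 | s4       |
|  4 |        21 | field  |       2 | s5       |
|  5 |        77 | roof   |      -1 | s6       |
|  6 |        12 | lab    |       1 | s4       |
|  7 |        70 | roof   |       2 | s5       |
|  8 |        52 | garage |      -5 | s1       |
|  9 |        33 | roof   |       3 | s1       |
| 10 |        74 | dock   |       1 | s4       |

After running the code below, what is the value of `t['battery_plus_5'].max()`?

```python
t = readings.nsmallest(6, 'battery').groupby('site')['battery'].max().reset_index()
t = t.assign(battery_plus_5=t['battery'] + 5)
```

take 6 rows with smallest battery:
   battery    site  drift sensor
6       12     lab      1     s4
4       21   field      2     s5
9       33    roof      3     s1
1       39   field     -3     s6
8       52  garage     -5     s1
3       69   field      4     s4
group by site, max of battery:
site
field     69
garage    52
lab       12
roof      33
Name: battery, dtype: int64
reset_index():
     site  battery
0   field       69
1  garage       52
2     lab       12
3    roof       33
add column battery_plus_5 = t['battery'] + 5:
     site  battery  battery_plus_5
0   field       69              74
1  garage       52              57
2     lab       12              17
3    roof       33              38
Finally, max of column 'battery_plus_5' = 74.

74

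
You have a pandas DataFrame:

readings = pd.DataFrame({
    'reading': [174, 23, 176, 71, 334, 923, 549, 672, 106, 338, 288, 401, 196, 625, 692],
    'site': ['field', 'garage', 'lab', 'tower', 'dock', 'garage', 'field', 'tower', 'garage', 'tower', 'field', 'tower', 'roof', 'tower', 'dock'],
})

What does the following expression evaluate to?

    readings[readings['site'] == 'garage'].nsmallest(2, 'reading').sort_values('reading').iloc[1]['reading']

filter rows where site == 'garage':
   reading    site
1       23  garage
5      923  garage
8      106  garage
take 2 rows with smallest reading:
   reading    site
1       23  garage
8      106  garage
sort by reading:
   reading    site
1       23  garage
8      106  garage

106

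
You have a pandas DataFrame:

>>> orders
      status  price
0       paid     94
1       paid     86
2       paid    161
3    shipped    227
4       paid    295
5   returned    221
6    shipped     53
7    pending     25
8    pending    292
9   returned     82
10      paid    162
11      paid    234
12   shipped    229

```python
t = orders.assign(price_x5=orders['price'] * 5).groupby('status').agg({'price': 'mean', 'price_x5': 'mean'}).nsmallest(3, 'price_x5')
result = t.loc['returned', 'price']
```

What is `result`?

add column price_x5 = orders['price'] * 5:
      status  price  price_x5
0       paid     94       470
1       paid     86       430
2       paid    161       805
3    shipped    227      1135
4       paid    295      1475
5   returned    221      1105
6    shipped     53       265
7    pending     25       125
8    pending    292      1460
9   returned     82       410
10      paid    162       810
11      paid    234      1170
12   shipped    229      1145
group by status: mean(price), mean(price_x5):
               price    price_x5
status                          
paid      172.000000  860.000000
pending   158.500000  792.500000
returned  151.500000  757.500000
shipped   169.666667  848.333333
take 3 rows with smallest price_x5:
               price    price_x5
status                          
returned  151.500000  757.500000
pending   158.500000  792.500000
shipped   169.666667  848.333333
Reading off the value at row 'returned', column 'price', we get 151.5.

151.5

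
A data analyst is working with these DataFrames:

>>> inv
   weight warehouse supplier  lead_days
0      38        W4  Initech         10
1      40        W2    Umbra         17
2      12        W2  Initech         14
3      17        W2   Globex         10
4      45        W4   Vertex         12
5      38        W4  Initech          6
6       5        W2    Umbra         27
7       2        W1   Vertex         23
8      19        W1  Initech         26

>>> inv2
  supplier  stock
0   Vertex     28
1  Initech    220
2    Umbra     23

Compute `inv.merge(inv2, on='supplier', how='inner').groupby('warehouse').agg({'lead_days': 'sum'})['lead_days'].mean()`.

45.0

merge on 'supplier' (how='inner') → 8 rows:
   weight warehouse supplier  lead_days  stock
0      38        W4  Initech         10    220
1      40        W2    Umbra         17     23
2      12        W2  Initech         14    220
3      45        W4   Vertex         12     28
4      38        W4  Initech          6    220
5       5        W2    Umbra         27     23
6       2        W1   Vertex         23     28
7      19        W1  Initech         26    220
group by warehouse, sum of lead_days:
           lead_days
warehouse           
W1                49
W2                58
W4                28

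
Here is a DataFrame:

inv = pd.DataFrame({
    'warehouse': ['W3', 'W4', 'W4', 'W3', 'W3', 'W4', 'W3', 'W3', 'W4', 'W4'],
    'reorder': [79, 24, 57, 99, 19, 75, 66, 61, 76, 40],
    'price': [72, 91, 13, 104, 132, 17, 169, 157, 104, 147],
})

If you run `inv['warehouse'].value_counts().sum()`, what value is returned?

10

value_counts of warehouse:
warehouse
W3    5
W4    5
Name: count, dtype: int64
Finally, sum of the resulting series = 10.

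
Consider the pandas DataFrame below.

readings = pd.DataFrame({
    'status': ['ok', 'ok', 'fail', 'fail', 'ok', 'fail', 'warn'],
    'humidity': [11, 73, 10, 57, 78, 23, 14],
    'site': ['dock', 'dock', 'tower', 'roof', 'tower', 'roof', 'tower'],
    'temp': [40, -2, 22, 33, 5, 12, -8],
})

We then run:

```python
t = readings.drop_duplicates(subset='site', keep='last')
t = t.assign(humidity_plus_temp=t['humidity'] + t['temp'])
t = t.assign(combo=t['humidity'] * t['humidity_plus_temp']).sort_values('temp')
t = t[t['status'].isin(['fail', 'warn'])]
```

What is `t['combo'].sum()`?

drop duplicate site (keep=last):
  status  humidity   site  temp
1     ok        73   dock    -2
5   fail        23   roof    12
6   warn        14  tower    -8
add column humidity_plus_temp = t['humidity'] + t['temp']:
  status  humidity   site  temp  humidity_plus_temp
1     ok        73   dock    -2                  71
5   fail        23   roof    12                  35
6   warn        14  tower    -8                   6
add column combo = t['humidity'] * t['humidity_plus_temp']:
  status  humidity   site  temp  humidity_plus_temp  combo
1     ok        73   dock    -2                  71   5183
5   fail        23   roof    12                  35    805
6   warn        14  tower    -8                   6     84
sort by temp:
  status  humidity   site  temp  humidity_plus_temp  combo
6   warn        14  tower    -8                   6     84
1     ok        73   dock    -2                  71   5183
5   fail        23   roof    12                  35    805
filter rows where status in ['fail', 'warn']:
  status  humidity   site  temp  humidity_plus_temp  combo
6   warn        14  tower    -8                   6     84
5   fail        23   roof    12                  35    805
Then the sum of column 'combo': 889

889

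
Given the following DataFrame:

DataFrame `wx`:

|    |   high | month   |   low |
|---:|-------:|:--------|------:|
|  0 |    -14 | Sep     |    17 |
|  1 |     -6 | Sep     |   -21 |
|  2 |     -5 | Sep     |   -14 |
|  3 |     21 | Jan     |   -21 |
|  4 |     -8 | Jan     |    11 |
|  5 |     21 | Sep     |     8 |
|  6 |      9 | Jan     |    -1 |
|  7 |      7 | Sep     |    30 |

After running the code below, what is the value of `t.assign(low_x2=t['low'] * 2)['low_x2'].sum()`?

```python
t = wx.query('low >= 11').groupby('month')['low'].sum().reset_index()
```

filter rows where low >= 11:
   high month  low
0   -14   Sep   17
4    -8   Jan   11
7     7   Sep   30
group by month, sum of low:
month
Jan    11
Sep    47
Name: low, dtype: int64
reset_index():
  month  low
0   Jan   11
1   Sep   47
add column low_x2 = t['low'] * 2:
  month  low  low_x2
0   Jan   11      22
1   Sep   47      94
So sum() = 116.

116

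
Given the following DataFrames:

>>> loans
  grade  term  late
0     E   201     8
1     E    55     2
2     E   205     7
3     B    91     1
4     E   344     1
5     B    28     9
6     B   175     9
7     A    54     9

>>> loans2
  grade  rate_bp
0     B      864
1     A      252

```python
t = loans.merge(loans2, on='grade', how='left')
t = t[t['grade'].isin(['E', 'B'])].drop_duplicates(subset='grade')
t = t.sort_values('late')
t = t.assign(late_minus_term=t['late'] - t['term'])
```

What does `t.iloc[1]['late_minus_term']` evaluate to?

-193

merge on 'grade' (how='left') → 8 rows:
  grade  term  late  rate_bp
0     E   201     8      NaN
1     E    55     2      NaN
2     E   205     7      NaN
3     B    91     1    864.0
4     E   344     1      NaN
5     B    28     9    864.0
6     B   175     9    864.0
7     A    54     9    252.0
filter rows where grade in ['E', 'B']:
  grade  term  late  rate_bp
0     E   201     8      NaN
1     E    55     2      NaN
2     E   205     7      NaN
3     B    91     1    864.0
4     E   344     1      NaN
5     B    28     9    864.0
6     B   175     9    864.0
drop duplicate grade (keep=first):
  grade  term  late  rate_bp
0     E   201     8      NaN
3     B    91     1    864.0
sort by late:
  grade  term  late  rate_bp
3     B    91     1    864.0
0     E   201     8      NaN
add column late_minus_term = t['late'] - t['term']:
  grade  term  late  rate_bp  late_minus_term
3     B    91     1    864.0              -90
0     E   201     8      NaN             -193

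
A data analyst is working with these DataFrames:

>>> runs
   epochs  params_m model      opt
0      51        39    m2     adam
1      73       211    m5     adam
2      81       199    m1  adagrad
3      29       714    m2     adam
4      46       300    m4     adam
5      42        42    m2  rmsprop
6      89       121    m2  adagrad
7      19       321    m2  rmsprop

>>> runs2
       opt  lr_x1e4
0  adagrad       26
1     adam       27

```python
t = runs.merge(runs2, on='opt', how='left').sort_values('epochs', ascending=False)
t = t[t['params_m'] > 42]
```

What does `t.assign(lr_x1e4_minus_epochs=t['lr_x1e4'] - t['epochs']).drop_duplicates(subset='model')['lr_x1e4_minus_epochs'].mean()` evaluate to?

merge on 'opt' (how='left') → 8 rows:
   epochs  params_m model      opt  lr_x1e4
0      51        39    m2     adam     27.0
1      73       211    m5     adam     27.0
2      81       199    m1  adagrad     26.0
3      29       714    m2     adam     27.0
4      46       300    m4     adam     27.0
5      42        42    m2  rmsprop      NaN
6      89       121    m2  adagrad     26.0
7      19       321    m2  rmsprop      NaN
sort by epochs descending:
   epochs  params_m model      opt  lr_x1e4
6      89       121    m2  adagrad     26.0
2      81       199    m1  adagrad     26.0
1      73       211    m5     adam     27.0
0      51        39    m2     adam     27.0
4      46       300    m4     adam     27.0
5      42        42    m2  rmsprop      NaN
3      29       714    m2     adam     27.0
7      19       321    m2  rmsprop      NaN
filter rows where params_m > 42:
   epochs  params_m model      opt  lr_x1e4
6      89       121    m2  adagrad     26.0
2      81       199    m1  adagrad     26.0
1      73       211    m5     adam     27.0
4      46       300    m4     adam     27.0
3      29       714    m2     adam     27.0
7      19       321    m2  rmsprop      NaN
add column lr_x1e4_minus_epochs = t['lr_x1e4'] - t['epochs']:
   epochs  params_m model      opt  lr_x1e4  lr_x1e4_minus_epochs
6      89       121    m2  adagrad     26.0                 -63.0
2      81       199    m1  adagrad     26.0                 -55.0
1      73       211    m5     adam     27.0                 -46.0
4      46       300    m4     adam     27.0                 -19.0
3      29       714    m2     adam     27.0                  -2.0
7      19       321    m2  rmsprop      NaN                   NaN
drop duplicate model (keep=first):
   epochs  params_m model      opt  lr_x1e4  lr_x1e4_minus_epochs
6      89       121    m2  adagrad     26.0                 -63.0
2      81       199    m1  adagrad     26.0                 -55.0
1      73       211    m5     adam     27.0                 -46.0
4      46       300    m4     adam     27.0                 -19.0

-45.75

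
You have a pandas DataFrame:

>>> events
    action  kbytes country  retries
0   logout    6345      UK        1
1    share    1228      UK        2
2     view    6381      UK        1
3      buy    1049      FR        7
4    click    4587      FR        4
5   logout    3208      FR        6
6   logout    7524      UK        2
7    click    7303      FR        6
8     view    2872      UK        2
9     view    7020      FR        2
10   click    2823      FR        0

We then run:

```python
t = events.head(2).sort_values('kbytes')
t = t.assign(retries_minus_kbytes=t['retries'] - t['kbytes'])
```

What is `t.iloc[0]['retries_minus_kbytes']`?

-1226

take first 2 rows:
   action  kbytes country  retries
0  logout    6345      UK        1
1   share    1228      UK        2
sort by kbytes:
   action  kbytes country  retries
1   share    1228      UK        2
0  logout    6345      UK        1
add column retries_minus_kbytes = t['retries'] - t['kbytes']:
   action  kbytes country  retries  retries_minus_kbytes
1   share    1228      UK        2                 -1226
0  logout    6345      UK        1                 -6344
Hence -1226.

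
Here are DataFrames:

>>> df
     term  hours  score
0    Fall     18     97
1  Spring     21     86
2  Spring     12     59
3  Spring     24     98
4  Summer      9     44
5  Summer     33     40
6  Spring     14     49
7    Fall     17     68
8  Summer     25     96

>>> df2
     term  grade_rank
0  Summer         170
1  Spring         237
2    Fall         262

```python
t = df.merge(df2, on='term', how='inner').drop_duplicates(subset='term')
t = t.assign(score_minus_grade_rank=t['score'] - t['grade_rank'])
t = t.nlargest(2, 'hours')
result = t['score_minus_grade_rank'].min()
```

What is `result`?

-165

merge on 'term' (how='inner') → 9 rows:
     term  hours  score  grade_rank
0    Fall     18     97         262
1  Spring     21     86         237
2  Spring     12     59         237
3  Spring     24     98         237
4  Summer      9     44         170
5  Summer     33     40         170
6  Spring     14     49         237
7    Fall     17     68         262
8  Summer     25     96         170
drop duplicate term (keep=first):
     term  hours  score  grade_rank
0    Fall     18     97         262
1  Spring     21     86         237
4  Summer      9     44         170
add column score_minus_grade_rank = t['score'] - t['grade_rank']:
     term  hours  score  grade_rank  score_minus_grade_rank
0    Fall     18     97         262                    -165
1  Spring     21     86         237                    -151
4  Summer      9     44         170                    -126
take 2 rows with largest hours:
     term  hours  score  grade_rank  score_minus_grade_rank
1  Spring     21     86         237                    -151
0    Fall     18     97         262                    -165
The min of column 'score_minus_grade_rank' is -165.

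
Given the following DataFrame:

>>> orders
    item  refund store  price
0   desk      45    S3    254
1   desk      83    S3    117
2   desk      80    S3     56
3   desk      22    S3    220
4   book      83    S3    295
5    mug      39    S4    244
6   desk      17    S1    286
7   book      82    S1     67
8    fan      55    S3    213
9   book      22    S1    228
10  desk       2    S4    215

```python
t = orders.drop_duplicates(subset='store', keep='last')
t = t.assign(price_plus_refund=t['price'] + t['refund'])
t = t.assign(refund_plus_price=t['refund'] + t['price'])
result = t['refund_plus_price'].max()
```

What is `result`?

drop duplicate store (keep=last):
    item  refund store  price
8    fan      55    S3    213
9   book      22    S1    228
10  desk       2    S4    215
add column price_plus_refund = t['price'] + t['refund']:
    item  refund store  price  price_plus_refund
8    fan      55    S3    213                268
9   book      22    S1    228                250
10  desk       2    S4    215                217
add column refund_plus_price = t['refund'] + t['price']:
    item  refund store  price  price_plus_refund  refund_plus_price
8    fan      55    S3    213                268                268
9   book      22    S1    228                250                250
10  desk       2    S4    215                217                217

268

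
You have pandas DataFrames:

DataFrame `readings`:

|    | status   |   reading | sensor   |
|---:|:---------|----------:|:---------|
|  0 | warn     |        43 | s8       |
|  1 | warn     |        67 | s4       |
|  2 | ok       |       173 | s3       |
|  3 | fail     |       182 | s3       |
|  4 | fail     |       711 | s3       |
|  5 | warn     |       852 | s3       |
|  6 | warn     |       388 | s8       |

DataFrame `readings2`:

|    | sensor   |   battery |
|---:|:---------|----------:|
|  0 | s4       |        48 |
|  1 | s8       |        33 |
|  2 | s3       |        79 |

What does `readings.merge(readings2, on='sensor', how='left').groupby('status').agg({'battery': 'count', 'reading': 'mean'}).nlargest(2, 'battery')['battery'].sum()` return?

merge on 'sensor' (how='left') → 7 rows:
  status  reading sensor  battery
0   warn       43     s8       33
1   warn       67     s4       48
2     ok      173     s3       79
3   fail      182     s3       79
4   fail      711     s3       79
5   warn      852     s3       79
6   warn      388     s8       33
group by status: count(battery), mean(reading):
        battery  reading
status                  
fail          2    446.5
ok            1    173.0
warn          4    337.5
take 2 rows with largest battery:
        battery  reading
status                  
warn          4    337.5
fail          2    446.5
The sum of column 'battery' is 6.

6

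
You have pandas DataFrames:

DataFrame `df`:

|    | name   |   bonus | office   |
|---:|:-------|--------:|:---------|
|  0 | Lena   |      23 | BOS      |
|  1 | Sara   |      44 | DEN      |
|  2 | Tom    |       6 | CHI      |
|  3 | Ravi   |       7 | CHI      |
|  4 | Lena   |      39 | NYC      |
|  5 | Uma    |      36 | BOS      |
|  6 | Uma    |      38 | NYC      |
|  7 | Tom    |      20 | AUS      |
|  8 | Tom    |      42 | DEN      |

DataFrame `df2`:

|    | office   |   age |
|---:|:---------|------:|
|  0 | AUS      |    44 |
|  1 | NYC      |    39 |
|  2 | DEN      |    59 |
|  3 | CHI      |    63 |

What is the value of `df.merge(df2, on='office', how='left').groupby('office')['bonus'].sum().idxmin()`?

merge on 'office' (how='left') → 9 rows:
   name  bonus office   age
0  Lena     23    BOS   NaN
1  Sara     44    DEN  59.0
2   Tom      6    CHI  63.0
3  Ravi      7    CHI  63.0
4  Lena     39    NYC  39.0
5   Uma     36    BOS   NaN
6   Uma     38    NYC  39.0
7   Tom     20    AUS  44.0
8   Tom     42    DEN  59.0
group by office, sum of bonus:
office
AUS    20
BOS    59
CHI    13
DEN    86
NYC    77
Name: bonus, dtype: int64
Taking the label with the smallest value gives CHI.

CHI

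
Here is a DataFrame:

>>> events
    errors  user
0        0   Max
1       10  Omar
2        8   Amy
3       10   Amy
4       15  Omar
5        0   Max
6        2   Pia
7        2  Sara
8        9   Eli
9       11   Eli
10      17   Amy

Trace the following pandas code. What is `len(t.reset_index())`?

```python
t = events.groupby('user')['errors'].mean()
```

6

group by user, mean of errors:
user
Amy     11.666667
Eli     10.000000
Max      0.000000
Omar    12.500000
Pia      2.000000
Sara     2.000000
Name: errors, dtype: float64
reset_index():
   user     errors
0   Amy  11.666667
1   Eli  10.000000
2   Max   0.000000
3  Omar  12.500000
4   Pia   2.000000
5  Sara   2.000000
number of rows → 6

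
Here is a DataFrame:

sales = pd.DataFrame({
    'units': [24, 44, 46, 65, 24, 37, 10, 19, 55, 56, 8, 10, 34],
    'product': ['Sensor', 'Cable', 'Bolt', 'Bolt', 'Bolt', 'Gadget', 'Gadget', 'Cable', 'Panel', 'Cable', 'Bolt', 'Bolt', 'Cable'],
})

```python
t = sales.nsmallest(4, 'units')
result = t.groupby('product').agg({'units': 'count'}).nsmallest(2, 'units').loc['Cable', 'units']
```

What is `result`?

1

take 4 rows with smallest units:
    units product
10      8    Bolt
6      10  Gadget
11     10    Bolt
7      19   Cable
group by product, count of units:
         units
product       
Bolt         2
Cable        1
Gadget       1
take 2 rows with smallest units:
         units
product       
Cable        1
Gadget       1
Then the value at row 'Cable', column 'units': 1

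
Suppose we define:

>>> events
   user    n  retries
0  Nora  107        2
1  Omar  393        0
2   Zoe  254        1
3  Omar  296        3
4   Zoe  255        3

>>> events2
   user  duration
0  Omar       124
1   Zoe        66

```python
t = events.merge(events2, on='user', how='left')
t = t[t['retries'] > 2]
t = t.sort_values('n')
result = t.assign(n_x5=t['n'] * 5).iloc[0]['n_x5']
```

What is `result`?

merge on 'user' (how='left') → 5 rows:
   user    n  retries  duration
0  Nora  107        2       NaN
1  Omar  393        0     124.0
2   Zoe  254        1      66.0
3  Omar  296        3     124.0
4   Zoe  255        3      66.0
filter rows where retries > 2:
   user    n  retries  duration
3  Omar  296        3     124.0
4   Zoe  255        3      66.0
sort by n:
   user    n  retries  duration
4   Zoe  255        3      66.0
3  Omar  296        3     124.0
add column n_x5 = t['n'] * 5:
   user    n  retries  duration  n_x5
4   Zoe  255        3      66.0  1275
3  Omar  296        3     124.0  1480
Then the value at position 0, column 'n_x5': 1275

1275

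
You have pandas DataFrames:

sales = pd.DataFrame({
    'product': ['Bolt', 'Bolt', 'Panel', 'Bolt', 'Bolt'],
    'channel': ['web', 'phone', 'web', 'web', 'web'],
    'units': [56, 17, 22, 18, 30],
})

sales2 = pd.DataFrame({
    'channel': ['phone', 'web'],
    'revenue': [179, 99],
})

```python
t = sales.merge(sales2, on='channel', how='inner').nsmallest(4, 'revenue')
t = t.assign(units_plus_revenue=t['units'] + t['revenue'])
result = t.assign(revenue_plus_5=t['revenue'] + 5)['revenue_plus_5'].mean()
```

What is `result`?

104.0

merge on 'channel' (how='inner') → 5 rows:
  product channel  units  revenue
0    Bolt     web     56       99
1    Bolt   phone     17      179
2   Panel     web     22       99
3    Bolt     web     18       99
4    Bolt     web     30       99
take 4 rows with smallest revenue:
  product channel  units  revenue
0    Bolt     web     56       99
2   Panel     web     22       99
3    Bolt     web     18       99
4    Bolt     web     30       99
add column units_plus_revenue = t['units'] + t['revenue']:
  product channel  units  revenue  units_plus_revenue
0    Bolt     web     56       99                 155
2   Panel     web     22       99                 121
3    Bolt     web     18       99                 117
4    Bolt     web     30       99                 129
add column revenue_plus_5 = t['revenue'] + 5:
  product channel  units  revenue  units_plus_revenue  revenue_plus_5
0    Bolt     web     56       99                 155             104
2   Panel     web     22       99                 121             104
3    Bolt     web     18       99                 117             104
4    Bolt     web     30       99                 129             104
So mean() = 104.0.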